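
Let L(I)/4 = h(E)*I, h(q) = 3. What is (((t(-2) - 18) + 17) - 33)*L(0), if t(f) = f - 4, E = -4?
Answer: 0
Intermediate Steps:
t(f) = -4 + f
L(I) = 12*I (L(I) = 4*(3*I) = 12*I)
(((t(-2) - 18) + 17) - 33)*L(0) = ((((-4 - 2) - 18) + 17) - 33)*(12*0) = (((-6 - 18) + 17) - 33)*0 = ((-24 + 17) - 33)*0 = (-7 - 33)*0 = -40*0 = 0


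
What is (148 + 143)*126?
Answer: 36666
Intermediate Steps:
(148 + 143)*126 = 291*126 = 36666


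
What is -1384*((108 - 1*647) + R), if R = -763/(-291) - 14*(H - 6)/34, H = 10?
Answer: 3683668240/4947 ≈ 7.4463e+5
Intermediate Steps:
R = 4823/4947 (R = -763/(-291) - 14*(10 - 6)/34 = -763*(-1/291) - 14*4*(1/34) = 763/291 - 56*1/34 = 763/291 - 28/17 = 4823/4947 ≈ 0.97493)
-1384*((108 - 1*647) + R) = -1384*((108 - 1*647) + 4823/4947) = -1384*((108 - 647) + 4823/4947) = -1384*(-539 + 4823/4947) = -1384*(-2661610/4947) = 3683668240/4947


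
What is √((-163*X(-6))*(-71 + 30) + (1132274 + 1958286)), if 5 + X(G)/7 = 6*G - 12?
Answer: √611167 ≈ 781.77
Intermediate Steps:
X(G) = -119 + 42*G (X(G) = -35 + 7*(6*G - 12) = -35 + 7*(-12 + 6*G) = -35 + (-84 + 42*G) = -119 + 42*G)
√((-163*X(-6))*(-71 + 30) + (1132274 + 1958286)) = √((-163*(-119 + 42*(-6)))*(-71 + 30) + (1132274 + 1958286)) = √(-163*(-119 - 252)*(-41) + 3090560) = √(-163*(-371)*(-41) + 3090560) = √(60473*(-41) + 3090560) = √(-2479393 + 3090560) = √611167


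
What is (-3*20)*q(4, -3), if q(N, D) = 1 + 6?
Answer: -420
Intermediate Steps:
q(N, D) = 7
(-3*20)*q(4, -3) = -3*20*7 = -60*7 = -420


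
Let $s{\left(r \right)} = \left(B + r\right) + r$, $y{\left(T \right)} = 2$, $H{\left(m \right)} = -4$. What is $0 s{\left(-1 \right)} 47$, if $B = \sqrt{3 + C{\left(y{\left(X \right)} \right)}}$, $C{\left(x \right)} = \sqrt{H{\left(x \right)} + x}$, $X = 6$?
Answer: $0$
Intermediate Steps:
$C{\left(x \right)} = \sqrt{-4 + x}$
$B = \sqrt{3 + i \sqrt{2}}$ ($B = \sqrt{3 + \sqrt{-4 + 2}} = \sqrt{3 + \sqrt{-2}} = \sqrt{3 + i \sqrt{2}} \approx 1.7772 + 0.39788 i$)
$s{\left(r \right)} = \sqrt{3 + i \sqrt{2}} + 2 r$ ($s{\left(r \right)} = \left(\sqrt{3 + i \sqrt{2}} + r\right) + r = \left(r + \sqrt{3 + i \sqrt{2}}\right) + r = \sqrt{3 + i \sqrt{2}} + 2 r$)
$0 s{\left(-1 \right)} 47 = 0 \left(\sqrt{3 + i \sqrt{2}} + 2 \left(-1\right)\right) 47 = 0 \left(\sqrt{3 + i \sqrt{2}} - 2\right) 47 = 0 \left(-2 + \sqrt{3 + i \sqrt{2}}\right) 47 = 0 \cdot 47 = 0$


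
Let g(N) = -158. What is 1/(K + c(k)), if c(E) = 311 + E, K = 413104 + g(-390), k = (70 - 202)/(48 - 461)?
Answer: 413/170675273 ≈ 2.4198e-6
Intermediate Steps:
k = 132/413 (k = -132/(-413) = -132*(-1/413) = 132/413 ≈ 0.31961)
K = 412946 (K = 413104 - 158 = 412946)
1/(K + c(k)) = 1/(412946 + (311 + 132/413)) = 1/(412946 + 128575/413) = 1/(170675273/413) = 413/170675273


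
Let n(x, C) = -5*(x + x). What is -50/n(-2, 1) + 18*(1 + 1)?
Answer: 67/2 ≈ 33.500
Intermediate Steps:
n(x, C) = -10*x
-50/n(-2, 1) + 18*(1 + 1) = -50/((-10*(-2))) + 18*(1 + 1) = -50/20 + 18*2 = -50*1/20 + 36 = -5/2 + 36 = 67/2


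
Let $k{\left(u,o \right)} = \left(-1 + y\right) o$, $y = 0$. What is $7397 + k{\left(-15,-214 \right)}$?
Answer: $7611$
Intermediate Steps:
$k{\left(u,o \right)} = - o$ ($k{\left(u,o \right)} = \left(-1 + 0\right) o = - o$)
$7397 + k{\left(-15,-214 \right)} = 7397 - -214 = 7397 + 214 = 7611$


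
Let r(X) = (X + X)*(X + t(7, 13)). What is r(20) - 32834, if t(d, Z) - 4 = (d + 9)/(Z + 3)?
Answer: -31834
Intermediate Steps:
t(d, Z) = 4 + (9 + d)/(3 + Z) (t(d, Z) = 4 + (d + 9)/(Z + 3) = 4 + (9 + d)/(3 + Z))
r(X) = 2*X*(5 + X) (r(X) = (X + X)*(X + (21 + 7 + 4*13)/(3 + 13)) = (2*X)*(X + (21 + 7 + 52)/16) = (2*X)*(X + (1/16)*80) = (2*X)*(X + 5) = (2*X)*(5 + X) = 2*X*(5 + X))
r(20) - 32834 = 2*20*(5 + 20) - 32834 = 2*20*25 - 32834 = 1000 - 32834 = -31834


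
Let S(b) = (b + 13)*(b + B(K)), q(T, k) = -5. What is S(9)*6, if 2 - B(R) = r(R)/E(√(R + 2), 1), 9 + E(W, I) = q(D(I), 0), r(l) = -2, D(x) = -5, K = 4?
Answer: 10032/7 ≈ 1433.1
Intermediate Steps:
E(W, I) = -14 (E(W, I) = -9 - 5 = -14)
B(R) = 13/7 (B(R) = 2 - (-2)/(-14) = 2 - (-2)*(-1)/14 = 2 - 1*⅐ = 2 - ⅐ = 13/7)
S(b) = (13 + b)*(13/7 + b) (S(b) = (b + 13)*(b + 13/7) = (13 + b)*(13/7 + b))
S(9)*6 = (169/7 + 9² + (104/7)*9)*6 = (169/7 + 81 + 936/7)*6 = (1672/7)*6 = 10032/7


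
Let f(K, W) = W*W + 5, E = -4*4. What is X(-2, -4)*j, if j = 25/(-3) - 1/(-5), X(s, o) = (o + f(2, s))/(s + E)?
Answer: 61/27 ≈ 2.2593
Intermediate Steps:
E = -16
f(K, W) = 5 + W² (f(K, W) = W² + 5 = 5 + W²)
X(s, o) = (5 + o + s²)/(-16 + s) (X(s, o) = (o + (5 + s²))/(s - 16) = (5 + o + s²)/(-16 + s))
j = -122/15 (j = 25*(-⅓) - 1*(-⅕) = -25/3 + ⅕ = -122/15 ≈ -8.1333)
X(-2, -4)*j = ((5 - 4 + (-2)²)/(-16 - 2))*(-122/15) = ((5 - 4 + 4)/(-18))*(-122/15) = -1/18*5*(-122/15) = -5/18*(-122/15) = 61/27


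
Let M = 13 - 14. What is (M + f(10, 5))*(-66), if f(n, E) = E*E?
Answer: -1584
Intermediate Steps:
f(n, E) = E²
M = -1
(M + f(10, 5))*(-66) = (-1 + 5²)*(-66) = (-1 + 25)*(-66) = 24*(-66) = -1584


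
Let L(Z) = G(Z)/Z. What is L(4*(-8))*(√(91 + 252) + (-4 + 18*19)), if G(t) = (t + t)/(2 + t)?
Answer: -338/15 - 7*√7/15 ≈ -23.768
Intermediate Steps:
G(t) = 2*t/(2 + t) (G(t) = (2*t)/(2 + t) = 2*t/(2 + t))
L(Z) = 2/(2 + Z) (L(Z) = (2*Z/(2 + Z))/Z = 2/(2 + Z))
L(4*(-8))*(√(91 + 252) + (-4 + 18*19)) = (2/(2 + 4*(-8)))*(√(91 + 252) + (-4 + 18*19)) = (2/(2 - 32))*(√343 + (-4 + 342)) = (2/(-30))*(7*√7 + 338) = (2*(-1/30))*(338 + 7*√7) = -(338 + 7*√7)/15 = -338/15 - 7*√7/15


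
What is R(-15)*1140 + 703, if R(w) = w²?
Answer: 257203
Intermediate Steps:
R(-15)*1140 + 703 = (-15)²*1140 + 703 = 225*1140 + 703 = 256500 + 703 = 257203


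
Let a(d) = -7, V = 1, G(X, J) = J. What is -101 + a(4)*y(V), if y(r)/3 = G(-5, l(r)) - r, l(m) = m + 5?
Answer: -206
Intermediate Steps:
l(m) = 5 + m
y(r) = 15 (y(r) = 3*((5 + r) - r) = 3*5 = 15)
-101 + a(4)*y(V) = -101 - 7*15 = -101 - 105 = -206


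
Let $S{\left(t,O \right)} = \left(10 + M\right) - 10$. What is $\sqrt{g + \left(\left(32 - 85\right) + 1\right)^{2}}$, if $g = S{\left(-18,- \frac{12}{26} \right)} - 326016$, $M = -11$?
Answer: $i \sqrt{323323} \approx 568.62 i$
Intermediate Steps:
$S{\left(t,O \right)} = -11$ ($S{\left(t,O \right)} = \left(10 - 11\right) - 10 = -1 - 10 = -11$)
$g = -326027$ ($g = -11 - 326016 = -326027$)
$\sqrt{g + \left(\left(32 - 85\right) + 1\right)^{2}} = \sqrt{-326027 + \left(\left(32 - 85\right) + 1\right)^{2}} = \sqrt{-326027 + \left(-53 + 1\right)^{2}} = \sqrt{-326027 + \left(-52\right)^{2}} = \sqrt{-326027 + 2704} = \sqrt{-323323} = i \sqrt{323323}$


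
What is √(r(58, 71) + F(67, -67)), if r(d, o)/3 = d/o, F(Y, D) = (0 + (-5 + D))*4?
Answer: I*√1439454/71 ≈ 16.898*I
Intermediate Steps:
F(Y, D) = -20 + 4*D (F(Y, D) = (-5 + D)*4 = -20 + 4*D)
r(d, o) = 3*d/o (r(d, o) = 3*(d/o) = 3*d/o)
√(r(58, 71) + F(67, -67)) = √(3*58/71 + (-20 + 4*(-67))) = √(3*58*(1/71) + (-20 - 268)) = √(174/71 - 288) = √(-20274/71) = I*√1439454/71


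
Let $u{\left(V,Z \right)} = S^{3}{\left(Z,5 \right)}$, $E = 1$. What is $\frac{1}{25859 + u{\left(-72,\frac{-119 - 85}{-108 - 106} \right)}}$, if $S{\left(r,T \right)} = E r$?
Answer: $\frac{1225043}{31679448145} \approx 3.867 \cdot 10^{-5}$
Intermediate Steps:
$S{\left(r,T \right)} = r$ ($S{\left(r,T \right)} = 1 r = r$)
$u{\left(V,Z \right)} = Z^{3}$
$\frac{1}{25859 + u{\left(-72,\frac{-119 - 85}{-108 - 106} \right)}} = \frac{1}{25859 + \left(\frac{-119 - 85}{-108 - 106}\right)^{3}} = \frac{1}{25859 + \left(- \frac{204}{-214}\right)^{3}} = \frac{1}{25859 + \left(\left(-204\right) \left(- \frac{1}{214}\right)\right)^{3}} = \frac{1}{25859 + \left(\frac{102}{107}\right)^{3}} = \frac{1}{25859 + \frac{1061208}{1225043}} = \frac{1}{\frac{31679448145}{1225043}} = \frac{1225043}{31679448145}$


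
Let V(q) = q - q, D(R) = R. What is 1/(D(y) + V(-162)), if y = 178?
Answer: 1/178 ≈ 0.0056180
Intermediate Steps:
V(q) = 0
1/(D(y) + V(-162)) = 1/(178 + 0) = 1/178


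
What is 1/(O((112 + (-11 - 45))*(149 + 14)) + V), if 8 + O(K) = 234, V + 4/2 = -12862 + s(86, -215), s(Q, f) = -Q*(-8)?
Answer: -1/11950 ≈ -8.3682e-5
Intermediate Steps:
s(Q, f) = 8*Q (s(Q, f) = -(-8)*Q = 8*Q)
V = -12176 (V = -2 + (-12862 + 8*86) = -2 + (-12862 + 688) = -2 - 12174 = -12176)
O(K) = 226 (O(K) = -8 + 234 = 226)
1/(O((112 + (-11 - 45))*(149 + 14)) + V) = 1/(226 - 12176) = 1/(-11950) = -1/11950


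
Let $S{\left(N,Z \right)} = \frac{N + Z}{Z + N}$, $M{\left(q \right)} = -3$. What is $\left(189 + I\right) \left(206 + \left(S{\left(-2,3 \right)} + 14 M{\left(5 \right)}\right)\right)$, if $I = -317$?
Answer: $-21120$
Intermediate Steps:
$S{\left(N,Z \right)} = 1$ ($S{\left(N,Z \right)} = \frac{N + Z}{N + Z} = 1$)
$\left(189 + I\right) \left(206 + \left(S{\left(-2,3 \right)} + 14 M{\left(5 \right)}\right)\right) = \left(189 - 317\right) \left(206 + \left(1 + 14 \left(-3\right)\right)\right) = - 128 \left(206 + \left(1 - 42\right)\right) = - 128 \left(206 - 41\right) = \left(-128\right) 165 = -21120$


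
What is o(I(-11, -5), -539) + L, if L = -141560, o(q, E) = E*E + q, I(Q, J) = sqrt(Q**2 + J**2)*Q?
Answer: 148961 - 11*sqrt(146) ≈ 1.4883e+5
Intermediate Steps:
I(Q, J) = Q*sqrt(J**2 + Q**2) (I(Q, J) = sqrt(J**2 + Q**2)*Q = Q*sqrt(J**2 + Q**2))
o(q, E) = q + E**2 (o(q, E) = E**2 + q = q + E**2)
o(I(-11, -5), -539) + L = (-11*sqrt((-5)**2 + (-11)**2) + (-539)**2) - 141560 = (-11*sqrt(25 + 121) + 290521) - 141560 = (-11*sqrt(146) + 290521) - 141560 = (290521 - 11*sqrt(146)) - 141560 = 148961 - 11*sqrt(146)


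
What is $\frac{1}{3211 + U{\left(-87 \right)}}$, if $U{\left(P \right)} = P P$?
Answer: $\frac{1}{10780} \approx 9.2764 \cdot 10^{-5}$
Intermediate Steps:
$U{\left(P \right)} = P^{2}$
$\frac{1}{3211 + U{\left(-87 \right)}} = \frac{1}{3211 + \left(-87\right)^{2}} = \frac{1}{3211 + 7569} = \frac{1}{10780}$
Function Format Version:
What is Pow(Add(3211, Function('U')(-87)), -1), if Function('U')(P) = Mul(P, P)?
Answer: Rational(1, 10780) ≈ 9.2764e-5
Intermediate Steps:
Function('U')(P) = Pow(P, 2)
Pow(Add(3211, Function('U')(-87)), -1) = Pow(Add(3211, Pow(-87, 2)), -1) = Pow(Add(3211, 7569), -1) = Pow(10780, -1) = Rational(1, 10780)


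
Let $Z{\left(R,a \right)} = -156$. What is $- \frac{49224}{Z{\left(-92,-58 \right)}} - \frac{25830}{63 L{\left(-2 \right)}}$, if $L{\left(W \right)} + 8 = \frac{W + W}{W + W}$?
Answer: $\frac{34044}{91} \approx 374.11$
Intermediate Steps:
$L{\left(W \right)} = -7$ ($L{\left(W \right)} = -8 + \frac{W + W}{W + W} = -8 + \frac{2 W}{2 W} = -8 + 2 W \frac{1}{2 W} = -8 + 1 = -7$)
$- \frac{49224}{Z{\left(-92,-58 \right)}} - \frac{25830}{63 L{\left(-2 \right)}} = - \frac{49224}{-156} - \frac{25830}{63 \left(-7\right)} = \left(-49224\right) \left(- \frac{1}{156}\right) - \frac{25830}{-441} = \frac{4102}{13} - - \frac{410}{7} = \frac{4102}{13} + \frac{410}{7} = \frac{34044}{91}$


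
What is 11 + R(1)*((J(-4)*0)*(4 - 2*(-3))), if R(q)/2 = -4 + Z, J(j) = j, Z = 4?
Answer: 11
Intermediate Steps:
R(q) = 0 (R(q) = 2*(-4 + 4) = 2*0 = 0)
11 + R(1)*((J(-4)*0)*(4 - 2*(-3))) = 11 + 0*((-4*0)*(4 - 2*(-3))) = 11 + 0*(0*(4 + 6)) = 11 + 0*(0*10) = 11 + 0*0 = 11 + 0 = 11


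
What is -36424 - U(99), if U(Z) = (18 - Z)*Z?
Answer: -28405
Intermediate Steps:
U(Z) = Z*(18 - Z)
-36424 - U(99) = -36424 - 99*(18 - 1*99) = -36424 - 99*(18 - 99) = -36424 - 99*(-81) = -36424 - 1*(-8019) = -36424 + 8019 = -28405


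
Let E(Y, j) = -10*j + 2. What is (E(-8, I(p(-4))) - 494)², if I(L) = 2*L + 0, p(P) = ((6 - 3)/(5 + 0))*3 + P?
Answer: 200704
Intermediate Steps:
p(P) = 9/5 + P (p(P) = (3/5)*3 + P = (3*(⅕))*3 + P = (⅗)*3 + P = 9/5 + P)
I(L) = 2*L
E(Y, j) = 2 - 10*j
(E(-8, I(p(-4))) - 494)² = ((2 - 20*(9/5 - 4)) - 494)² = ((2 - 20*(-11)/5) - 494)² = ((2 - 10*(-22/5)) - 494)² = ((2 + 44) - 494)² = (46 - 494)² = (-448)² = 200704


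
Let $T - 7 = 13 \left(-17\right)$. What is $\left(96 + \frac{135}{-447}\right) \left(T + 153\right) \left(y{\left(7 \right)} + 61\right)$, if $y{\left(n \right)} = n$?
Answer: $- \frac{59146332}{149} \approx -3.9696 \cdot 10^{5}$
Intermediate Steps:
$T = -214$ ($T = 7 + 13 \left(-17\right) = 7 - 221 = -214$)
$\left(96 + \frac{135}{-447}\right) \left(T + 153\right) \left(y{\left(7 \right)} + 61\right) = \left(96 + \frac{135}{-447}\right) \left(-214 + 153\right) \left(7 + 61\right) = \left(96 + 135 \left(- \frac{1}{447}\right)\right) \left(\left(-61\right) 68\right) = \left(96 - \frac{45}{149}\right) \left(-4148\right) = \frac{14259}{149} \left(-4148\right) = - \frac{59146332}{149}$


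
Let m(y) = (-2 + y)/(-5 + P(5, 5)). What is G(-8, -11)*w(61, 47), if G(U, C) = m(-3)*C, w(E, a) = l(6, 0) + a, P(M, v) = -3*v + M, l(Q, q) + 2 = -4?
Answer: -451/3 ≈ -150.33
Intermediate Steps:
l(Q, q) = -6 (l(Q, q) = -2 - 4 = -6)
P(M, v) = M - 3*v
w(E, a) = -6 + a
m(y) = 2/15 - y/15 (m(y) = (-2 + y)/(-5 + (5 - 3*5)) = (-2 + y)/(-5 + (5 - 15)) = (-2 + y)/(-5 - 10) = (-2 + y)/(-15) = (-2 + y)*(-1/15) = 2/15 - y/15)
G(U, C) = C/3 (G(U, C) = (2/15 - 1/15*(-3))*C = (2/15 + ⅕)*C = C/3)
G(-8, -11)*w(61, 47) = ((⅓)*(-11))*(-6 + 47) = -11/3*41 = -451/3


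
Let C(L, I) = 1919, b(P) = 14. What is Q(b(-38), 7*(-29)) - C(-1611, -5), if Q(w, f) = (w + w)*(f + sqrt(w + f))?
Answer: -7603 + 84*I*sqrt(21) ≈ -7603.0 + 384.94*I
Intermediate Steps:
Q(w, f) = 2*w*(f + sqrt(f + w)) (Q(w, f) = (2*w)*(f + sqrt(f + w)) = 2*w*(f + sqrt(f + w)))
Q(b(-38), 7*(-29)) - C(-1611, -5) = 2*14*(7*(-29) + sqrt(7*(-29) + 14)) - 1*1919 = 2*14*(-203 + sqrt(-203 + 14)) - 1919 = 2*14*(-203 + sqrt(-189)) - 1919 = 2*14*(-203 + 3*I*sqrt(21)) - 1919 = (-5684 + 84*I*sqrt(21)) - 1919 = -7603 + 84*I*sqrt(21)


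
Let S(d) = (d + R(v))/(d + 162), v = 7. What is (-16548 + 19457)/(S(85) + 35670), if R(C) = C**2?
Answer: 718523/8810624 ≈ 0.081552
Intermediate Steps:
S(d) = (49 + d)/(162 + d) (S(d) = (d + 7**2)/(d + 162) = (d + 49)/(162 + d) = (49 + d)/(162 + d))
(-16548 + 19457)/(S(85) + 35670) = (-16548 + 19457)/((49 + 85)/(162 + 85) + 35670) = 2909/(134/247 + 35670) = 2909/(8810624/247) = 2909*(247/8810624) = 718523/8810624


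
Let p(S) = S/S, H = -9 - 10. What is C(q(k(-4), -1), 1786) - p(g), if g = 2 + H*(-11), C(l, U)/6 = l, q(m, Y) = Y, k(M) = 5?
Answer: -7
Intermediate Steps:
C(l, U) = 6*l
H = -19
g = 211 (g = 2 - 19*(-11) = 2 + 209 = 211)
p(S) = 1
C(q(k(-4), -1), 1786) - p(g) = 6*(-1) - 1*1 = -6 - 1 = -7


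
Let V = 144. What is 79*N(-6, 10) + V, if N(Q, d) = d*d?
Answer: 8044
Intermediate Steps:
N(Q, d) = d²
79*N(-6, 10) + V = 79*10² + 144 = 79*100 + 144 = 7900 + 144 = 8044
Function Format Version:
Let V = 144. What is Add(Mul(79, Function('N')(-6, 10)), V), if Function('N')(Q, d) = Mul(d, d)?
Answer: 8044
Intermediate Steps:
Function('N')(Q, d) = Pow(d, 2)
Add(Mul(79, Function('N')(-6, 10)), V) = Add(Mul(79, Pow(10, 2)), 144) = Add(Mul(79, 100), 144) = Add(7900, 144) = 8044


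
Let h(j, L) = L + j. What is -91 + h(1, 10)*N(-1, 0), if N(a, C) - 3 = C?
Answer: -58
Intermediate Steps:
N(a, C) = 3 + C
-91 + h(1, 10)*N(-1, 0) = -91 + (10 + 1)*(3 + 0) = -91 + 11*3 = -91 + 33 = -58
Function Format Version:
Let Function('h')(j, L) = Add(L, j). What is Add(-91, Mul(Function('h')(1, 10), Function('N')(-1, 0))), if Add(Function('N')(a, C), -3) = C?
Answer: -58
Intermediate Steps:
Function('N')(a, C) = Add(3, C)
Add(-91, Mul(Function('h')(1, 10), Function('N')(-1, 0))) = Add(-91, Mul(Add(10, 1), Add(3, 0))) = Add(-91, Mul(11, 3)) = Add(-91, 33) = -58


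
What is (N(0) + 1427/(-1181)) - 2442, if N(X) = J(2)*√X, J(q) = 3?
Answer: -2885429/1181 ≈ -2443.2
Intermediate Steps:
N(X) = 3*√X
(N(0) + 1427/(-1181)) - 2442 = (3*√0 + 1427/(-1181)) - 2442 = (3*0 + 1427*(-1/1181)) - 2442 = (0 - 1427/1181) - 2442 = -1427/1181 - 2442 = -2885429/1181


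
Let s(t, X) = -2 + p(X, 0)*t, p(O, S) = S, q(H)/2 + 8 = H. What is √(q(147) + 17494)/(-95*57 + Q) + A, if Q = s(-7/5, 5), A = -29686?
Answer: -29686 - 2*√4443/5417 ≈ -29686.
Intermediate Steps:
q(H) = -16 + 2*H
s(t, X) = -2 (s(t, X) = -2 + 0*t = -2 + 0 = -2)
Q = -2
√(q(147) + 17494)/(-95*57 + Q) + A = √((-16 + 2*147) + 17494)/(-95*57 - 2) - 29686 = √((-16 + 294) + 17494)/(-5415 - 2) - 29686 = √(278 + 17494)/(-5417) - 29686 = √17772*(-1/5417) - 29686 = (2*√4443)*(-1/5417) - 29686 = -2*√4443/5417 - 29686 = -29686 - 2*√4443/5417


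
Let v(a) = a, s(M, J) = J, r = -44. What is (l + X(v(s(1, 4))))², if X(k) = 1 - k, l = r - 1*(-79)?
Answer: 1024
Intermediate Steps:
l = 35 (l = -44 - 1*(-79) = -44 + 79 = 35)
(l + X(v(s(1, 4))))² = (35 + (1 - 1*4))² = (35 + (1 - 4))² = (35 - 3)² = 32² = 1024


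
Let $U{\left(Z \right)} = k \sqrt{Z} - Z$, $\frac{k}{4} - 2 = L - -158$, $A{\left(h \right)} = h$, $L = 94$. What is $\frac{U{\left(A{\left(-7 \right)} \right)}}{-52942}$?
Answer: $- \frac{7}{52942} - \frac{508 i \sqrt{7}}{26471} \approx -0.00013222 - 0.050774 i$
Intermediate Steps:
$k = 1016$ ($k = 8 + 4 \left(94 - -158\right) = 8 + 4 \left(94 + 158\right) = 8 + 4 \cdot 252 = 8 + 1008 = 1016$)
$U{\left(Z \right)} = - Z + 1016 \sqrt{Z}$ ($U{\left(Z \right)} = 1016 \sqrt{Z} - Z = - Z + 1016 \sqrt{Z}$)
$\frac{U{\left(A{\left(-7 \right)} \right)}}{-52942} = \frac{\left(-1\right) \left(-7\right) + 1016 \sqrt{-7}}{-52942} = \left(7 + 1016 i \sqrt{7}\right) \left(- \frac{1}{52942}\right) = - \frac{7}{52942} - \frac{508 i \sqrt{7}}{26471}$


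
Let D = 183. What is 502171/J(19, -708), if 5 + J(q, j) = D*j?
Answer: -502171/129569 ≈ -3.8757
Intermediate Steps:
J(q, j) = -5 + 183*j
502171/J(19, -708) = 502171/(-5 + 183*(-708)) = 502171/(-5 - 129564) = 502171/(-129569) = 502171*(-1/129569) = -502171/129569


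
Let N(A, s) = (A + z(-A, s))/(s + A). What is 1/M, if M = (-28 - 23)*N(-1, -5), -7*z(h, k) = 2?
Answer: -14/153 ≈ -0.091503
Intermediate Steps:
z(h, k) = -2/7 (z(h, k) = -1/7*2 = -2/7)
N(A, s) = (-2/7 + A)/(A + s) (N(A, s) = (A - 2/7)/(s + A) = (-2/7 + A)/(A + s))
M = -153/14 (M = (-28 - 23)*((-2/7 - 1)/(-1 - 5)) = -51*(-9)/((-6)*7) = -(-17)*(-9)/(2*7) = -51*3/14 = -153/14 ≈ -10.929)
1/M = 1/(-153/14) = -14/153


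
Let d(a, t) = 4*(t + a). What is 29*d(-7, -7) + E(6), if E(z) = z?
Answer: -1618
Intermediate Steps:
d(a, t) = 4*a + 4*t (d(a, t) = 4*(a + t) = 4*a + 4*t)
29*d(-7, -7) + E(6) = 29*(4*(-7) + 4*(-7)) + 6 = 29*(-28 - 28) + 6 = 29*(-56) + 6 = -1624 + 6 = -1618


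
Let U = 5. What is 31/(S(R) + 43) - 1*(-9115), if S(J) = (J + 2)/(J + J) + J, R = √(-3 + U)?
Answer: 22944253/2517 - 62*√2/2517 ≈ 9115.7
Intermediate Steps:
R = √2 (R = √(-3 + 5) = √2 ≈ 1.4142)
S(J) = J + (2 + J)/(2*J) (S(J) = (2 + J)/((2*J)) + J = (2 + J)*(1/(2*J)) + J = (2 + J)/(2*J) + J = J + (2 + J)/(2*J))
31/(S(R) + 43) - 1*(-9115) = 31/((½ + √2 + 1/(√2)) + 43) - 1*(-9115) = 31/((½ + √2 + √2/2) + 43) + 9115 = 31/((½ + 3*√2/2) + 43) + 9115 = 31/(87/2 + 3*√2/2) + 9115 = 9115 + 31/(87/2 + 3*√2/2)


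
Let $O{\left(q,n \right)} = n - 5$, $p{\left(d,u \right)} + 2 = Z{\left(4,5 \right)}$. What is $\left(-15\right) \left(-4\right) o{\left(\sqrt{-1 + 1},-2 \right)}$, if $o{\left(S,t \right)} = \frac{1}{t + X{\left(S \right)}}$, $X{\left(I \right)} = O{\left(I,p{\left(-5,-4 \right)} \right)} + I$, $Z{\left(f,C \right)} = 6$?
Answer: $-20$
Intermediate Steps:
$p{\left(d,u \right)} = 4$ ($p{\left(d,u \right)} = -2 + 6 = 4$)
$O{\left(q,n \right)} = -5 + n$
$X{\left(I \right)} = -1 + I$ ($X{\left(I \right)} = \left(-5 + 4\right) + I = -1 + I$)
$o{\left(S,t \right)} = \frac{1}{-1 + S + t}$ ($o{\left(S,t \right)} = \frac{1}{t + \left(-1 + S\right)} = \frac{1}{-1 + S + t}$)
$\left(-15\right) \left(-4\right) o{\left(\sqrt{-1 + 1},-2 \right)} = \frac{\left(-15\right) \left(-4\right)}{-1 + \sqrt{-1 + 1} - 2} = \frac{60}{-1 + \sqrt{0} - 2} = \frac{60}{-1 + 0 - 2} = \frac{60}{-3} = 60 \left(- \frac{1}{3}\right) = -20$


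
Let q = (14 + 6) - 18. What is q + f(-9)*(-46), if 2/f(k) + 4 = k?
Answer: 118/13 ≈ 9.0769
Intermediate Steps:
f(k) = 2/(-4 + k)
q = 2 (q = 20 - 18 = 2)
q + f(-9)*(-46) = 2 + (2/(-4 - 9))*(-46) = 2 + (2/(-13))*(-46) = 2 + (2*(-1/13))*(-46) = 2 - 2/13*(-46) = 2 + 92/13 = 118/13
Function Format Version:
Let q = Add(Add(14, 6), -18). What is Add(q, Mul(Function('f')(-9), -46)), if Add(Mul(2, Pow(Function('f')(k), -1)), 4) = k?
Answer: Rational(118, 13) ≈ 9.0769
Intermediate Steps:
Function('f')(k) = Mul(2, Pow(Add(-4, k), -1))
q = 2 (q = Add(20, -18) = 2)
Add(q, Mul(Function('f')(-9), -46)) = Add(2, Mul(Mul(2, Pow(Add(-4, -9), -1)), -46)) = Add(2, Mul(Mul(2, Pow(-13, -1)), -46)) = Add(2, Mul(Mul(2, Rational(-1, 13)), -46)) = Add(2, Mul(Rational(-2, 13), -46)) = Add(2, Rational(92, 13)) = Rational(118, 13)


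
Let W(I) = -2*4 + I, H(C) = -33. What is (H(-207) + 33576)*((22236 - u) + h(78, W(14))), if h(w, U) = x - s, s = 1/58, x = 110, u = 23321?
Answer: -1896890193/58 ≈ -3.2705e+7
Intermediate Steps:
s = 1/58 ≈ 0.017241
W(I) = -8 + I
h(w, U) = 6379/58 (h(w, U) = 110 - 1*1/58 = 110 - 1/58 = 6379/58)
(H(-207) + 33576)*((22236 - u) + h(78, W(14))) = (-33 + 33576)*((22236 - 1*23321) + 6379/58) = 33543*((22236 - 23321) + 6379/58) = 33543*(-1085 + 6379/58) = 33543*(-56551/58) = -1896890193/58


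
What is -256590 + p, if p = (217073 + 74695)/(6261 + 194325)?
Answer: -8578011662/33431 ≈ -2.5659e+5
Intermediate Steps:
p = 48628/33431 (p = 291768/200586 = 291768*(1/200586) = 48628/33431 ≈ 1.4546)
-256590 + p = -256590 + 48628/33431 = -8578011662/33431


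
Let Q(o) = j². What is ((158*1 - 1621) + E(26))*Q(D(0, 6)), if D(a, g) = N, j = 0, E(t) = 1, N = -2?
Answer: 0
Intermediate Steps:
D(a, g) = -2
Q(o) = 0 (Q(o) = 0² = 0)
((158*1 - 1621) + E(26))*Q(D(0, 6)) = ((158*1 - 1621) + 1)*0 = ((158 - 1621) + 1)*0 = (-1463 + 1)*0 = -1462*0 = 0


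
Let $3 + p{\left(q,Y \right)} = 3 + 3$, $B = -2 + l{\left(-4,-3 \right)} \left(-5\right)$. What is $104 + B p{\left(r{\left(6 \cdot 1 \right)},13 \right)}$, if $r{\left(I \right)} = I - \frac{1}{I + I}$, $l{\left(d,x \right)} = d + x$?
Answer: $203$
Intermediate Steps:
$r{\left(I \right)} = I - \frac{1}{2 I}$
$B = 33$ ($B = -2 + \left(-4 - 3\right) \left(-5\right) = -2 - -35 = -2 + 35 = 33$)
$p{\left(q,Y \right)} = 3$ ($p{\left(q,Y \right)} = -3 + \left(3 + 3\right) = -3 + 6 = 3$)
$104 + B p{\left(r{\left(6 \cdot 1 \right)},13 \right)} = 104 + 33 \cdot 3 = 104 + 99 = 203$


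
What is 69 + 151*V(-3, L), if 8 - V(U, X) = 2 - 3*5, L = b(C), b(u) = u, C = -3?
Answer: 3240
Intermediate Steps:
L = -3
V(U, X) = 21 (V(U, X) = 8 - (2 - 3*5) = 8 - (2 - 15) = 8 - 1*(-13) = 8 + 13 = 21)
69 + 151*V(-3, L) = 69 + 151*21 = 69 + 3171 = 3240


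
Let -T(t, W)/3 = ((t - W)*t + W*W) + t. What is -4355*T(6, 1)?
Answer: 483405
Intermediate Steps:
T(t, W) = -3*t - 3*W**2 - 3*t*(t - W) (T(t, W) = -3*(((t - W)*t + W*W) + t) = -3*((t*(t - W) + W**2) + t) = -3*((W**2 + t*(t - W)) + t) = -3*(t + W**2 + t*(t - W)) = -3*t - 3*W**2 - 3*t*(t - W))
-4355*T(6, 1) = -4355*(-3*6 - 3*1**2 - 3*6**2 + 3*1*6) = -4355*(-18 - 3*1 - 3*36 + 18) = -4355*(-18 - 3 - 108 + 18) = -4355*(-111) = 483405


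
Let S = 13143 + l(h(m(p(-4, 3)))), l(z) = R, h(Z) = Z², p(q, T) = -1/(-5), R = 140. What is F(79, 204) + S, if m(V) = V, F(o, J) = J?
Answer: 13487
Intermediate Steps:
p(q, T) = ⅕ (p(q, T) = -1*(-⅕) = ⅕)
l(z) = 140
S = 13283 (S = 13143 + 140 = 13283)
F(79, 204) + S = 204 + 13283 = 13487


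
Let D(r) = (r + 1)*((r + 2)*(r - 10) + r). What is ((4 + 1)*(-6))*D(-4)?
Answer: 2160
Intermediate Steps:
D(r) = (1 + r)*(r + (-10 + r)*(2 + r)) (D(r) = (1 + r)*((2 + r)*(-10 + r) + r) = (1 + r)*((-10 + r)*(2 + r) + r) = (1 + r)*(r + (-10 + r)*(2 + r)))
((4 + 1)*(-6))*D(-4) = ((4 + 1)*(-6))*(-20 + (-4)**3 - 27*(-4) - 6*(-4)**2) = (5*(-6))*(-20 - 64 + 108 - 6*16) = -30*(-20 - 64 + 108 - 96) = -30*(-72) = 2160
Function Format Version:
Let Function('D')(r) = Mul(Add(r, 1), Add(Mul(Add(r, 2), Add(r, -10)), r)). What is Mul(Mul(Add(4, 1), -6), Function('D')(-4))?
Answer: 2160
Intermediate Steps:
Function('D')(r) = Mul(Add(1, r), Add(r, Mul(Add(-10, r), Add(2, r)))) (Function('D')(r) = Mul(Add(1, r), Add(Mul(Add(2, r), Add(-10, r)), r)) = Mul(Add(1, r), Add(Mul(Add(-10, r), Add(2, r)), r)) = Mul(Add(1, r), Add(r, Mul(Add(-10, r), Add(2, r)))))
Mul(Mul(Add(4, 1), -6), Function('D')(-4)) = Mul(Mul(Add(4, 1), -6), Add(-20, Pow(-4, 3), Mul(-27, -4), Mul(-6, Pow(-4, 2)))) = Mul(Mul(5, -6), Add(-20, -64, 108, Mul(-6, 16))) = Mul(-30, Add(-20, -64, 108, -96)) = Mul(-30, -72) = 2160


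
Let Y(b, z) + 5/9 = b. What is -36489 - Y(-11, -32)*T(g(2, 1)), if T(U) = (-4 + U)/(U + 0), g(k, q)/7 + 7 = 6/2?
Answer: -2297975/63 ≈ -36476.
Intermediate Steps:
g(k, q) = -28 (g(k, q) = -49 + 7*(6/2) = -49 + 7*(6*(1/2)) = -49 + 7*3 = -49 + 21 = -28)
Y(b, z) = -5/9 + b
T(U) = (-4 + U)/U
-36489 - Y(-11, -32)*T(g(2, 1)) = -36489 - (-5/9 - 11)*(-4 - 28)/(-28) = -36489 - (-104)*(-1/28*(-32))/9 = -36489 - (-104)*8/(9*7) = -36489 - 1*(-832/63) = -36489 + 832/63 = -2297975/63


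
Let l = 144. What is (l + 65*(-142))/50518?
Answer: -4543/25259 ≈ -0.17986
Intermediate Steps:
(l + 65*(-142))/50518 = (144 + 65*(-142))/50518 = (144 - 9230)*(1/50518) = -9086*1/50518 = -4543/25259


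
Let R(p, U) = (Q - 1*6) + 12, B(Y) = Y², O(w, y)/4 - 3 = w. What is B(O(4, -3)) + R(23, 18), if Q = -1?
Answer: 789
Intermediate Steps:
O(w, y) = 12 + 4*w
R(p, U) = 5 (R(p, U) = (-1 - 1*6) + 12 = (-1 - 6) + 12 = -7 + 12 = 5)
B(O(4, -3)) + R(23, 18) = (12 + 4*4)² + 5 = (12 + 16)² + 5 = 28² + 5 = 784 + 5 = 789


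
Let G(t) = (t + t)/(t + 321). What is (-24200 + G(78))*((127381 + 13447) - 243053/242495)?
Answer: -109912908266784236/32251835 ≈ -3.4080e+9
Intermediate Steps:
G(t) = 2*t/(321 + t) (G(t) = (2*t)/(321 + t) = 2*t/(321 + t))
(-24200 + G(78))*((127381 + 13447) - 243053/242495) = (-24200 + 2*78/(321 + 78))*((127381 + 13447) - 243053/242495) = (-24200 + 2*78/399)*(140828 - 243053*1/242495) = (-24200 + 2*78*(1/399))*(140828 - 243053/242495) = (-24200 + 52/133)*(34149842807/242495) = -3218548/133*34149842807/242495 = -109912908266784236/32251835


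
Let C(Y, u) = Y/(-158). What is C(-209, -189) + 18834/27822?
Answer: 1465095/732646 ≈ 1.9997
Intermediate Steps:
C(Y, u) = -Y/158 (C(Y, u) = Y*(-1/158) = -Y/158)
C(-209, -189) + 18834/27822 = -1/158*(-209) + 18834/27822 = 209/158 + 18834*(1/27822) = 209/158 + 3139/4637 = 1465095/732646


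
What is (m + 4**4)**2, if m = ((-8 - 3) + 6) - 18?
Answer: 54289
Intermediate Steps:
m = -23 (m = (-11 + 6) - 18 = -5 - 18 = -23)
(m + 4**4)**2 = (-23 + 4**4)**2 = (-23 + 256)**2 = 233**2 = 54289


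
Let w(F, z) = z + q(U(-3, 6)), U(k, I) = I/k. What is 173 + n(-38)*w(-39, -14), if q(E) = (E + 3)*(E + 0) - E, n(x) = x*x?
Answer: -20043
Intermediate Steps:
n(x) = x²
q(E) = -E + E*(3 + E) (q(E) = (3 + E)*E - E = E*(3 + E) - E = -E + E*(3 + E))
w(F, z) = z (w(F, z) = z + (6/(-3))*(2 + 6/(-3)) = z + (6*(-⅓))*(2 + 6*(-⅓)) = z - 2*(2 - 2) = z - 2*0 = z + 0 = z)
173 + n(-38)*w(-39, -14) = 173 + (-38)²*(-14) = 173 + 1444*(-14) = 173 - 20216 = -20043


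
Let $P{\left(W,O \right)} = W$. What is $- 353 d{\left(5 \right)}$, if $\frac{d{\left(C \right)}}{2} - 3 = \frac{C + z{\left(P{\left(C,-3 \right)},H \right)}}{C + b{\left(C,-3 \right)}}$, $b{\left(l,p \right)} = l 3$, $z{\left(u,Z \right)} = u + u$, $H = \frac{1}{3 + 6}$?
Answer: $- \frac{5295}{2} \approx -2647.5$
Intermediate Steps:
$H = \frac{1}{9} \approx 0.11111$
$z{\left(u,Z \right)} = 2 u$
$b{\left(l,p \right)} = 3 l$
$d{\left(C \right)} = \frac{15}{2}$ ($d{\left(C \right)} = 6 + 2 \frac{C + 2 C}{C + 3 C} = 6 + 2 \frac{3 C}{4 C} = 6 + 2 \cdot 3 C \frac{1}{4 C} = 6 + 2 \cdot \frac{3}{4} = 6 + \frac{3}{2} = \frac{15}{2}$)
$- 353 d{\left(5 \right)} = \left(-353\right) \frac{15}{2} = - \frac{5295}{2}$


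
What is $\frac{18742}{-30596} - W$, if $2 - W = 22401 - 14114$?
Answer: $\frac{126734559}{15298} \approx 8284.4$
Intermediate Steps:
$W = -8285$ ($W = 2 - \left(22401 - 14114\right) = 2 - 8287 = -8285$)
$\frac{18742}{-30596} - W = \frac{18742}{-30596} - -8285 = 18742 \left(- \frac{1}{30596}\right) + 8285 = - \frac{9371}{15298} + 8285 = \frac{126734559}{15298}$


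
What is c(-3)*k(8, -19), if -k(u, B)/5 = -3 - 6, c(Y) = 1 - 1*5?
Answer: -180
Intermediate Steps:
c(Y) = -4 (c(Y) = 1 - 5 = -4)
k(u, B) = 45 (k(u, B) = -5*(-3 - 6) = -5*(-9) = 45)
c(-3)*k(8, -19) = -4*45 = -180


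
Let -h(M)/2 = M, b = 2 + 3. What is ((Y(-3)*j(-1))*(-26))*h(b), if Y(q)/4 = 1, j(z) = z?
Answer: -1040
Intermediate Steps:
b = 5
Y(q) = 4 (Y(q) = 4*1 = 4)
h(M) = -2*M
((Y(-3)*j(-1))*(-26))*h(b) = ((4*(-1))*(-26))*(-2*5) = -4*(-26)*(-10) = 104*(-10) = -1040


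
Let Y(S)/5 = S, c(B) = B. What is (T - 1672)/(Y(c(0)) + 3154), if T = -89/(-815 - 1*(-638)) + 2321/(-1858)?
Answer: -550109407/1037243364 ≈ -0.53036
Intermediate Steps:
T = -245455/328866 (T = -89/(-815 + 638) + 2321*(-1/1858) = -89/(-177) - 2321/1858 = -89*(-1/177) - 2321/1858 = 89/177 - 2321/1858 = -245455/328866 ≈ -0.74637)
Y(S) = 5*S
(T - 1672)/(Y(c(0)) + 3154) = (-245455/328866 - 1672)/(5*0 + 3154) = -550109407/(328866*(0 + 3154)) = -550109407/328866/3154 = -550109407/328866*1/3154 = -550109407/1037243364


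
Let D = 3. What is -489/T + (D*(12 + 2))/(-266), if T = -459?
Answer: 2638/2907 ≈ 0.90746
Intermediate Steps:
-489/T + (D*(12 + 2))/(-266) = -489/(-459) + (3*(12 + 2))/(-266) = -489*(-1/459) + (3*14)*(-1/266) = 163/153 + 42*(-1/266) = 163/153 - 3/19 = 2638/2907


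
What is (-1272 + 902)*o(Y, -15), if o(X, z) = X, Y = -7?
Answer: 2590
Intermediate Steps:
(-1272 + 902)*o(Y, -15) = (-1272 + 902)*(-7) = -370*(-7) = 2590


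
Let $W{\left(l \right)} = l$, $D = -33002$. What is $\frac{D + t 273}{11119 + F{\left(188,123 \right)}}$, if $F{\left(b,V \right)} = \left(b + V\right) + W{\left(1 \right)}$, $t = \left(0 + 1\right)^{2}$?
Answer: $- \frac{1423}{497} \approx -2.8632$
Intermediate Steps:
$t = 1$ ($t = 1^{2} = 1$)
$F{\left(b,V \right)} = 1 + V + b$ ($F{\left(b,V \right)} = \left(b + V\right) + 1 = \left(V + b\right) + 1 = 1 + V + b$)
$\frac{D + t 273}{11119 + F{\left(188,123 \right)}} = \frac{-33002 + 1 \cdot 273}{11119 + \left(1 + 123 + 188\right)} = \frac{-33002 + 273}{11119 + 312} = - \frac{32729}{11431} = \left(-32729\right) \frac{1}{11431} = - \frac{1423}{497}$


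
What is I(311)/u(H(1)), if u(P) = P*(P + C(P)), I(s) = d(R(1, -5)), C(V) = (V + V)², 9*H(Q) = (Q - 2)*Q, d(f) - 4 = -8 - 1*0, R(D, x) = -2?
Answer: -2916/5 ≈ -583.20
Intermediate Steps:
d(f) = -4 (d(f) = 4 + (-8 - 1*0) = 4 + (-8 + 0) = 4 - 8 = -4)
H(Q) = Q*(-2 + Q)/9 (H(Q) = ((Q - 2)*Q)/9 = ((-2 + Q)*Q)/9 = (Q*(-2 + Q))/9 = Q*(-2 + Q)/9)
C(V) = 4*V² (C(V) = (2*V)² = 4*V²)
I(s) = -4
u(P) = P*(P + 4*P²)
I(311)/u(H(1)) = -4*81/((1 + 4*((⅑)*1*(-2 + 1)))*(-2 + 1)²) = -4*81/(1 + 4*((⅑)*1*(-1))) = -4*81/(1 + 4*(-⅑)) = -4*81/(1 - 4/9) = -4/((1/81)*(5/9)) = -4/5/729 = -4*729/5 = -2916/5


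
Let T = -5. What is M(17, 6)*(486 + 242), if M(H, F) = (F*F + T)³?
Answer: 21687848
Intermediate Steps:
M(H, F) = (-5 + F²)³ (M(H, F) = (F*F - 5)³ = (F² - 5)³ = (-5 + F²)³)
M(17, 6)*(486 + 242) = (-5 + 6²)³*(486 + 242) = (-5 + 36)³*728 = 31³*728 = 29791*728 = 21687848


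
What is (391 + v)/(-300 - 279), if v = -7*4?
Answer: -121/193 ≈ -0.62694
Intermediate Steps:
v = -28
(391 + v)/(-300 - 279) = (391 - 28)/(-300 - 279) = 363/(-579) = 363*(-1/579) = -121/193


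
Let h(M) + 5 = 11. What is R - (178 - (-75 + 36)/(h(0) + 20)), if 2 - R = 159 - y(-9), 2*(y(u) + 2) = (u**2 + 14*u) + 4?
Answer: -359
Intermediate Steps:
h(M) = 6 (h(M) = -5 + 11 = 6)
y(u) = u**2/2 + 7*u (y(u) = -2 + ((u**2 + 14*u) + 4)/2 = -2 + (4 + u**2 + 14*u)/2 = -2 + (2 + u**2/2 + 7*u) = u**2/2 + 7*u)
R = -359/2 (R = 2 - (159 - (-9)*(14 - 9)/2) = 2 - (159 - (-9)*5/2) = 2 - (159 - 1*(-45/2)) = 2 - (159 + 45/2) = 2 - 1*363/2 = 2 - 363/2 = -359/2 ≈ -179.50)
R - (178 - (-75 + 36)/(h(0) + 20)) = -359/2 - (178 - (-75 + 36)/(6 + 20)) = -359/2 - (178 - (-39)/26) = -359/2 - (178 - 1*(-3/2)) = -359/2 - (178 + 3/2) = -359/2 - 1*359/2 = -359/2 - 359/2 = -359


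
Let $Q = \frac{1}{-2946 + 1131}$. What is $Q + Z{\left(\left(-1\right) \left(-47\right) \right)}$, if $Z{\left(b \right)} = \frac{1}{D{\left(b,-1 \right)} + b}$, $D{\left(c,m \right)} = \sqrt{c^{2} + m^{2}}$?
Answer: $- \frac{85306}{1815} + \sqrt{2210} \approx 0.010086$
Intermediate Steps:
$Z{\left(b \right)} = \frac{1}{b + \sqrt{1 + b^{2}}}$ ($Z{\left(b \right)} = \frac{1}{\sqrt{b^{2} + \left(-1\right)^{2}} + b} = \frac{1}{\sqrt{b^{2} + 1} + b} = \frac{1}{\sqrt{1 + b^{2}} + b} = \frac{1}{b + \sqrt{1 + b^{2}}}$)
$Q = - \frac{1}{1815}$ ($Q = \frac{1}{-1815} = - \frac{1}{1815} \approx -0.00055096$)
$Q + Z{\left(\left(-1\right) \left(-47\right) \right)} = - \frac{1}{1815} + \frac{1}{\left(-1\right) \left(-47\right) + \sqrt{1 + \left(\left(-1\right) \left(-47\right)\right)^{2}}} = - \frac{1}{1815} + \frac{1}{47 + \sqrt{1 + 47^{2}}} = - \frac{1}{1815} + \frac{1}{47 + \sqrt{1 + 2209}} = - \frac{1}{1815} + \frac{1}{47 + \sqrt{2210}}$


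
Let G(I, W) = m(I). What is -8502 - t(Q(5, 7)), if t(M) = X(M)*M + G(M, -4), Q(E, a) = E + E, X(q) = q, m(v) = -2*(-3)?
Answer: -8608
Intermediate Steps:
m(v) = 6
Q(E, a) = 2*E
G(I, W) = 6
t(M) = 6 + M² (t(M) = M*M + 6 = M² + 6 = 6 + M²)
-8502 - t(Q(5, 7)) = -8502 - (6 + (2*5)²) = -8502 - (6 + 10²) = -8502 - (6 + 100) = -8502 - 1*106 = -8502 - 106 = -8608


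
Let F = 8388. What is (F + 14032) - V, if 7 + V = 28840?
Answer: -6413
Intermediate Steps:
V = 28833 (V = -7 + 28840 = 28833)
(F + 14032) - V = (8388 + 14032) - 1*28833 = 22420 - 28833 = -6413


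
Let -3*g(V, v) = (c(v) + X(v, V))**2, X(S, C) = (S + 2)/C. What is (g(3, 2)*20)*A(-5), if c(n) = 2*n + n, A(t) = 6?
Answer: -19360/9 ≈ -2151.1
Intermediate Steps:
c(n) = 3*n
X(S, C) = (2 + S)/C
g(V, v) = -(3*v + (2 + v)/V)**2/3
(g(3, 2)*20)*A(-5) = (-1/3*(2 + 2 + 3*3*2)**2/3**2*20)*6 = (-1/3*1/9*(2 + 2 + 18)**2*20)*6 = (-1/3*1/9*22**2*20)*6 = (-1/3*1/9*484*20)*6 = -484/27*20*6 = -9680/27*6 = -19360/9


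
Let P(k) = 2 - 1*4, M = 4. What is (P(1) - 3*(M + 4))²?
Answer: 676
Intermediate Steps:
P(k) = -2 (P(k) = 2 - 4 = -2)
(P(1) - 3*(M + 4))² = (-2 - 3*(4 + 4))² = (-2 - 3*8)² = (-2 - 24)² = (-26)² = 676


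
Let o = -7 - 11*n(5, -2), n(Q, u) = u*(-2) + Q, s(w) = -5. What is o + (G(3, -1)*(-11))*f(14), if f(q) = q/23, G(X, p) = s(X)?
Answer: -1668/23 ≈ -72.522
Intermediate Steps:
G(X, p) = -5
n(Q, u) = Q - 2*u (n(Q, u) = -2*u + Q = Q - 2*u)
f(q) = q/23 (f(q) = q*(1/23) = q/23)
o = -106 (o = -7 - 11*(5 - 2*(-2)) = -7 - 11*(5 + 4) = -7 - 11*9 = -7 - 99 = -106)
o + (G(3, -1)*(-11))*f(14) = -106 + (-5*(-11))*((1/23)*14) = -106 + 55*(14/23) = -106 + 770/23 = -1668/23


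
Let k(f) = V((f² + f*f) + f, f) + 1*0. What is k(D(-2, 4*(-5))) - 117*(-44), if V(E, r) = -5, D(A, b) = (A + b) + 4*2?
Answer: 5143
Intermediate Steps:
D(A, b) = 8 + A + b (D(A, b) = (A + b) + 8 = 8 + A + b)
k(f) = -5 (k(f) = -5 + 1*0 = -5 + 0 = -5)
k(D(-2, 4*(-5))) - 117*(-44) = -5 - 117*(-44) = -5 + 5148 = 5143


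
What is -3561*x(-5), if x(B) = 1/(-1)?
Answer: 3561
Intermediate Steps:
x(B) = -1
-3561*x(-5) = -3561*(-1) = 3561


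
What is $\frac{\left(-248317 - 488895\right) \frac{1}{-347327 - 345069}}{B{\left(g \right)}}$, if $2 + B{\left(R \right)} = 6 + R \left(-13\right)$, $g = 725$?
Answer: $- \frac{184303}{1630765679} \approx -0.00011302$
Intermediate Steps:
$B{\left(R \right)} = 4 - 13 R$ ($B{\left(R \right)} = -2 + \left(6 + R \left(-13\right)\right) = -2 - \left(-6 + 13 R\right) = 4 - 13 R$)
$\frac{\left(-248317 - 488895\right) \frac{1}{-347327 - 345069}}{B{\left(g \right)}} = \frac{\left(-248317 - 488895\right) \frac{1}{-347327 - 345069}}{4 - 9425} = \frac{\left(-737212\right) \frac{1}{-692396}}{4 - 9425} = \frac{\left(-737212\right) \left(- \frac{1}{692396}\right)}{-9421} = \frac{184303}{173099} \left(- \frac{1}{9421}\right) = - \frac{184303}{1630765679}$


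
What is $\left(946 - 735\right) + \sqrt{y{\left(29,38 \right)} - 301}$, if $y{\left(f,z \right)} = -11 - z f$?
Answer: $211 + i \sqrt{1414} \approx 211.0 + 37.603 i$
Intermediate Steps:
$y{\left(f,z \right)} = -11 - f z$
$\left(946 - 735\right) + \sqrt{y{\left(29,38 \right)} - 301} = \left(946 - 735\right) + \sqrt{\left(-11 - 29 \cdot 38\right) - 301} = \left(946 - 735\right) + \sqrt{\left(-11 - 1102\right) - 301} = 211 + \sqrt{-1113 - 301} = 211 + \sqrt{-1414} = 211 + i \sqrt{1414}$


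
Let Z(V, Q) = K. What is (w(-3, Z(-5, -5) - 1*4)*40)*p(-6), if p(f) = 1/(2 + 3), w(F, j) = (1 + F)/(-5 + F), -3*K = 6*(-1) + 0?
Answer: 2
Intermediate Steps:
K = 2 (K = -(6*(-1) + 0)/3 = -(-6 + 0)/3 = -⅓*(-6) = 2)
Z(V, Q) = 2
w(F, j) = (1 + F)/(-5 + F)
p(f) = ⅕ (p(f) = 1/5 = ⅕)
(w(-3, Z(-5, -5) - 1*4)*40)*p(-6) = (((1 - 3)/(-5 - 3))*40)*(⅕) = ((-2/(-8))*40)*(⅕) = (-⅛*(-2)*40)*(⅕) = ((¼)*40)*(⅕) = 10*(⅕) = 2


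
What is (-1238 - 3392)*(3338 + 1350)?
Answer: -21705440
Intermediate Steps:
(-1238 - 3392)*(3338 + 1350) = -4630*4688 = -21705440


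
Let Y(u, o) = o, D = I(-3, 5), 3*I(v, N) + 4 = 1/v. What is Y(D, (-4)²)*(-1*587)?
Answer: -9392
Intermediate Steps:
I(v, N) = -4/3 + 1/(3*v)
D = -13/9 (D = (⅓)*(1 - 4*(-3))/(-3) = (⅓)*(-⅓)*(1 + 12) = (⅓)*(-⅓)*13 = -13/9 ≈ -1.4444)
Y(D, (-4)²)*(-1*587) = (-4)²*(-1*587) = 16*(-587) = -9392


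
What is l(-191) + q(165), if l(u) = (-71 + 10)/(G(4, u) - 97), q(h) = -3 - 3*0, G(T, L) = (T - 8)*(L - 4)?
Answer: -2110/683 ≈ -3.0893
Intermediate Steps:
G(T, L) = (-8 + T)*(-4 + L)
q(h) = -3 (q(h) = -3 + 0 = -3)
l(u) = -61/(-81 - 4*u) (l(u) = (-71 + 10)/((32 - 8*u - 4*4 + u*4) - 97) = -61/((32 - 8*u - 16 + 4*u) - 97) = -61/((16 - 4*u) - 97) = -61/(-81 - 4*u))
l(-191) + q(165) = 61/(81 + 4*(-191)) - 3 = 61/(81 - 764) - 3 = 61/(-683) - 3 = 61*(-1/683) - 3 = -61/683 - 3 = -2110/683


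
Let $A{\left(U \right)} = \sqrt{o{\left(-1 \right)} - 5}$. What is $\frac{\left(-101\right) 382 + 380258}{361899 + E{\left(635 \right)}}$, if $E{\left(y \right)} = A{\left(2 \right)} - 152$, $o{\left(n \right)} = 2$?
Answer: $\frac{30900066993}{32715223003} - \frac{85419 i \sqrt{3}}{32715223003} \approx 0.94452 - 4.5224 \cdot 10^{-6} i$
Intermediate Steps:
$A{\left(U \right)} = i \sqrt{3}$ ($A{\left(U \right)} = \sqrt{2 - 5} = \sqrt{-3} = i \sqrt{3}$)
$E{\left(y \right)} = -152 + i \sqrt{3}$ ($E{\left(y \right)} = i \sqrt{3} - 152 = -152 + i \sqrt{3}$)
$\frac{\left(-101\right) 382 + 380258}{361899 + E{\left(635 \right)}} = \frac{\left(-101\right) 382 + 380258}{361899 - \left(152 - i \sqrt{3}\right)} = \frac{-38582 + 380258}{361747 + i \sqrt{3}} = \frac{341676}{361747 + i \sqrt{3}}$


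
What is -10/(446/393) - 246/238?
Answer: -261264/26537 ≈ -9.8453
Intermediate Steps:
-10/(446/393) - 246/238 = -10/(446*(1/393)) - 246*1/238 = -10/446/393 - 123/119 = -10*393/446 - 123/119 = -1965/223 - 123/119 = -261264/26537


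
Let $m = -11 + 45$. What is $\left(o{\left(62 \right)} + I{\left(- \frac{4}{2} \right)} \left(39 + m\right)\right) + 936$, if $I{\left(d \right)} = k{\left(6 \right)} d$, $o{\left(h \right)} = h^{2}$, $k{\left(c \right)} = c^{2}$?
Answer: $-476$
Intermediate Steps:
$m = 34$
$I{\left(d \right)} = 36 d$ ($I{\left(d \right)} = 6^{2} d = 36 d$)
$\left(o{\left(62 \right)} + I{\left(- \frac{4}{2} \right)} \left(39 + m\right)\right) + 936 = \left(62^{2} + 36 \left(- \frac{4}{2}\right) \left(39 + 34\right)\right) + 936 = \left(3844 + 36 \left(\left(-4\right) \frac{1}{2}\right) 73\right) + 936 = \left(3844 + 36 \left(-2\right) 73\right) + 936 = \left(3844 - 5256\right) + 936 = -1412 + 936 = -476$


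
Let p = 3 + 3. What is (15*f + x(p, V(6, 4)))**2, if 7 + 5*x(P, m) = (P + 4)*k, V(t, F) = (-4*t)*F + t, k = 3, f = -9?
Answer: 425104/25 ≈ 17004.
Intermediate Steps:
V(t, F) = t - 4*F*t (V(t, F) = -4*F*t + t = t - 4*F*t)
p = 6
x(P, m) = 1 + 3*P/5 (x(P, m) = -7/5 + ((P + 4)*3)/5 = -7/5 + ((4 + P)*3)/5 = -7/5 + (12 + 3*P)/5 = -7/5 + (12/5 + 3*P/5) = 1 + 3*P/5)
(15*f + x(p, V(6, 4)))**2 = (15*(-9) + (1 + (3/5)*6))**2 = (-135 + (1 + 18/5))**2 = (-135 + 23/5)**2 = (-652/5)**2 = 425104/25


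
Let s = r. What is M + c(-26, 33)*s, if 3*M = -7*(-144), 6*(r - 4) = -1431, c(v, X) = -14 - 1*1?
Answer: 7707/2 ≈ 3853.5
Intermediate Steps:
c(v, X) = -15 (c(v, X) = -14 - 1 = -15)
r = -469/2 (r = 4 + (⅙)*(-1431) = 4 - 477/2 = -469/2 ≈ -234.50)
M = 336 (M = (-7*(-144))/3 = (⅓)*1008 = 336)
s = -469/2 ≈ -234.50
M + c(-26, 33)*s = 336 - 15*(-469/2) = 336 + 7035/2 = 7707/2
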